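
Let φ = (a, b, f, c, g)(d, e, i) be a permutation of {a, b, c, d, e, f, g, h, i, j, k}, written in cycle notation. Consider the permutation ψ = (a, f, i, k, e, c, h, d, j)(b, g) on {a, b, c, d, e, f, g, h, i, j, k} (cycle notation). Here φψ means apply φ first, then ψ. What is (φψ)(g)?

First apply φ: φ(g) = a, then ψ(a) = f. Thus (φψ)(g) = f.

f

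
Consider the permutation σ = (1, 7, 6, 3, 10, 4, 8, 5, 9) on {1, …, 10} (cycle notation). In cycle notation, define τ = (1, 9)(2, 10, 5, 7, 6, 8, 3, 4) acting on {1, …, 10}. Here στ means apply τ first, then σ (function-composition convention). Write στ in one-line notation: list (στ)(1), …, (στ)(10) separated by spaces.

1 4 8 2 6 5 3 10 7 9

For each element, apply τ then σ: 1 → 9 → 1; 2 → 10 → 4; 3 → 4 → 8; 4 → 2 → 2; 5 → 7 → 6; 6 → 8 → 5; 7 → 6 → 3; 8 → 3 → 10; 9 → 1 → 7; 10 → 5 → 9.
So στ in one-line form is 1 4 8 2 6 5 3 10 7 9.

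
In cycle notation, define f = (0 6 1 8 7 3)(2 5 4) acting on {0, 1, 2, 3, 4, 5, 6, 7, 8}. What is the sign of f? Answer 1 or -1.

The cycle lengths are 6, 3.
A cycle of length ℓ contributes ℓ−1 transpositions, so f is a product of 5 + 2 = 7 transpositions — odd.

-1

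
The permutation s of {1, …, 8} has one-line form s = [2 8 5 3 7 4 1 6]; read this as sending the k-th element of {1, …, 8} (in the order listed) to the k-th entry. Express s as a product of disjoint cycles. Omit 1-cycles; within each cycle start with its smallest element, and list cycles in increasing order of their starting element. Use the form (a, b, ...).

(1, 2, 8, 6, 4, 3, 5, 7)

Start at 1 and follow images: 1 → 2 → 8 → 6 → 4 → 3 → 5 → 7 → 1, giving the cycle (1, 2, 8, 6, 4, 3, 5, 7).
Continuing from each remaining unvisited element yields (1, 2, 8, 6, 4, 3, 5, 7).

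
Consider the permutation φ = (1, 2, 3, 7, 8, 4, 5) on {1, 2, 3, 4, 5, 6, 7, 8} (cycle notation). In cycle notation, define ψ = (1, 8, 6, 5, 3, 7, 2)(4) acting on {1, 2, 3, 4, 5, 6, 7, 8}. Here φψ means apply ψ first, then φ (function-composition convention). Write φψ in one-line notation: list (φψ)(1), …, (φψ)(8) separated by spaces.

Chase each element through ψ then φ: 1 → 8 → 4; 2 → 1 → 2; 3 → 7 → 8; 4 → 4 → 5; 5 → 3 → 7; 6 → 5 → 1; 7 → 2 → 3; 8 → 6 → 6.
Collecting the images, φψ = [4 2 8 5 7 1 3 6].

4 2 8 5 7 1 3 6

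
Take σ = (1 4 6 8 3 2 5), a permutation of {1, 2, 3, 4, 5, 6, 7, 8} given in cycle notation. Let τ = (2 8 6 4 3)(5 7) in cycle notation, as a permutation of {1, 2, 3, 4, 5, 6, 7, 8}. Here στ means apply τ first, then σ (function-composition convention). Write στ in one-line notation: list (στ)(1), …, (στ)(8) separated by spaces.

(στ)(x) = σ(τ(x)). Computing each image: σ(τ(1)) = σ(1) = 4, σ(τ(2)) = σ(8) = 3, σ(τ(3)) = σ(2) = 5, σ(τ(4)) = σ(3) = 2, σ(τ(5)) = σ(7) = 7, σ(τ(6)) = σ(4) = 6, σ(τ(7)) = σ(5) = 1, σ(τ(8)) = σ(6) = 8.
Hence στ = [4 3 5 2 7 6 1 8].

4 3 5 2 7 6 1 8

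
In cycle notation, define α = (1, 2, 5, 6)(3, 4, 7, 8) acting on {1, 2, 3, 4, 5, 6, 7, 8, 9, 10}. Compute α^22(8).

4

8 lies in the 4-cycle (3, 4, 7, 8).
On a 4-cycle, α^4 is the identity, so α^22 = α^2 there (22 ≡ 2 mod 4).
Advancing 2 steps from 8: 8 → 3 → 4.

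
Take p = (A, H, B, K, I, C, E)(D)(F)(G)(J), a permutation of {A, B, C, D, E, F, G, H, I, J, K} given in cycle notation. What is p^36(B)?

B lies in the 7-cycle (A, H, B, K, I, C, E).
Powers repeat with period 7 on this cycle, and 36 mod 7 = 1, so p^36(B) = p^1(B).
Advancing 1 step from B: B → K.

K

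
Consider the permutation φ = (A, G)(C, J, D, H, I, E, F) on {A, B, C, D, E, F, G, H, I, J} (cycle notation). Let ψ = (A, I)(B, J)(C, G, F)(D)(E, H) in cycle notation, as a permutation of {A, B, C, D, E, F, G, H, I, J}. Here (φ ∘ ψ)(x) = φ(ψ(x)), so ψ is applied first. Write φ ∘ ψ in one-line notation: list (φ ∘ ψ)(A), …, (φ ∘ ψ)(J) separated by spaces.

For each element, apply ψ then φ: A → I → E; B → J → D; C → G → A; D → D → H; E → H → I; F → C → J; G → F → C; H → E → F; I → A → G; J → B → B.
So φ ∘ ψ in one-line form is E D A H I J C F G B.

E D A H I J C F G B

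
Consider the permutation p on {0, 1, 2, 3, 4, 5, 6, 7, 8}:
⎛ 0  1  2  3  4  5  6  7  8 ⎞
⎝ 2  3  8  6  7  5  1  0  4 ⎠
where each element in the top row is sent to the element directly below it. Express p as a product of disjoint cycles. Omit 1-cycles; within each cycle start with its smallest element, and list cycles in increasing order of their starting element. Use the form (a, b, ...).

(0, 2, 8, 4, 7)(1, 3, 6)

Iterating p from 0 gives 0 → 2 → 8 → 4 → 7 → 0; that is the 5-cycle (0, 2, 8, 4, 7).
Continuing from each remaining unvisited element yields (0, 2, 8, 4, 7)(1, 3, 6).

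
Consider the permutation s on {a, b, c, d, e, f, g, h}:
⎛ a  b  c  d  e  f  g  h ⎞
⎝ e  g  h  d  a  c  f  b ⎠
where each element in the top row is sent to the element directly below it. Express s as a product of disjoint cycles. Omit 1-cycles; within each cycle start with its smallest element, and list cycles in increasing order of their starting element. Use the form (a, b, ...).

From a: a → e → a, closing the cycle (a, e).
Repeating from the next unused element and collecting all non-trivial cycles gives (a, e)(b, g, f, c, h).

(a, e)(b, g, f, c, h)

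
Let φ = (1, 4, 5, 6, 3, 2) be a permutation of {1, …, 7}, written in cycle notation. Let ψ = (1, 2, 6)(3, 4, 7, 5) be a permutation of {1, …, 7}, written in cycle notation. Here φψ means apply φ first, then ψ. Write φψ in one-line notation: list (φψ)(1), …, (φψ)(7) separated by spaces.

Chase each element through φ then ψ: 1 → 4 → 7; 2 → 1 → 2; 3 → 2 → 6; 4 → 5 → 3; 5 → 6 → 1; 6 → 3 → 4; 7 → 7 → 5.
So φψ in one-line form is 7 2 6 3 1 4 5.

7 2 6 3 1 4 5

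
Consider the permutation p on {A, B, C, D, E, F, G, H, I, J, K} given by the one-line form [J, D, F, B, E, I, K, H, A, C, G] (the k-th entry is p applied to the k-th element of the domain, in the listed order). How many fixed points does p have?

2

The fixed points (elements with p(x) = x) are {E, H}, so there are 2.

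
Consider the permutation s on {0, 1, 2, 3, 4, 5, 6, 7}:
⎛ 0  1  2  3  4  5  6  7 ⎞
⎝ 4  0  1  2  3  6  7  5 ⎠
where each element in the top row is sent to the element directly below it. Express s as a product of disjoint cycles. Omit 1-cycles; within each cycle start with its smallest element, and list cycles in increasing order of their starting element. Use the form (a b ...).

(0 4 3 2 1)(5 6 7)

Start at 0 and follow images: 0 → 4 → 3 → 2 → 1 → 0, giving the cycle (0 4 3 2 1).
Continuing from each remaining unvisited element yields (0 4 3 2 1)(5 6 7).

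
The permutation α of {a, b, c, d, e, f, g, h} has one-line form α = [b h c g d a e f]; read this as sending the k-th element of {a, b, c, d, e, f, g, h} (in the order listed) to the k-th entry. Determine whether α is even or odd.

In disjoint-cycle form the cycle lengths are 4, 3, 1.
A cycle of length ℓ contributes ℓ−1 transpositions, so α is a product of 3 + 2 = 5 transpositions — odd.

odd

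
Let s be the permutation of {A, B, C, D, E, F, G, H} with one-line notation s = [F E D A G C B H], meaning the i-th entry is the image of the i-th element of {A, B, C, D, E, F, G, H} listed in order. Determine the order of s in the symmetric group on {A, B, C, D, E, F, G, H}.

The disjoint-cycle form of s has cycle lengths 4, 3, 1.
Since disjoint cycles commute, ord(s) = lcm(4, 3) = 12.

12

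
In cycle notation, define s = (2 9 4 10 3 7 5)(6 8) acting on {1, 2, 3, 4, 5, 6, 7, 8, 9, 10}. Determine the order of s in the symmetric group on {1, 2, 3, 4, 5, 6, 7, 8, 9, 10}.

The cycle type of s is (7, 2, 1).
The order of s is the least common multiple of its cycle lengths: lcm(7, 2) = 14.

14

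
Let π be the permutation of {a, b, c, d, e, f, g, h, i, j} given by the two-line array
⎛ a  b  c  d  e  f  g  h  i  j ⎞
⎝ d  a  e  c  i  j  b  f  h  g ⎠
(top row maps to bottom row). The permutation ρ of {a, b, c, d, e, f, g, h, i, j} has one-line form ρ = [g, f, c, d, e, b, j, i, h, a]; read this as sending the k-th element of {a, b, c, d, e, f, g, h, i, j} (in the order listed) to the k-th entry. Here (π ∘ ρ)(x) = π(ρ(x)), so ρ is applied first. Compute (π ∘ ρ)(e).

i

(π ∘ ρ)(e) = π(ρ(e)). ρ(e) = e, then π(e) = i. So (π ∘ ρ)(e) = i.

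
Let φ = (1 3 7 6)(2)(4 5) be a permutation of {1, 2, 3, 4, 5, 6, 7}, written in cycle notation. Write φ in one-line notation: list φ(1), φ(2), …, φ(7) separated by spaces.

3 2 7 5 4 1 6

Each element maps to the next entry in its cycle (wrapping to the front): 1→3, 2→2, 3→7, 4→5, 5→4, 6→1, 7→6.
Listing these in domain order gives 3 2 7 5 4 1 6.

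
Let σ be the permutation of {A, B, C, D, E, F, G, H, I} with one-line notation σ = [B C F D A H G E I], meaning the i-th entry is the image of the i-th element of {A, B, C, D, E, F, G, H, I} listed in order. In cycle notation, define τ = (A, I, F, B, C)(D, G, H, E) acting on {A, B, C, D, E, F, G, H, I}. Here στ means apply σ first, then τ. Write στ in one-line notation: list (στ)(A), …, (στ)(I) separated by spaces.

Chase each element through σ then τ: A → B → C; B → C → A; C → F → B; D → D → G; E → A → I; F → H → E; G → G → H; H → E → D; I → I → F.
Collecting the images, στ = [C A B G I E H D F].

C A B G I E H D F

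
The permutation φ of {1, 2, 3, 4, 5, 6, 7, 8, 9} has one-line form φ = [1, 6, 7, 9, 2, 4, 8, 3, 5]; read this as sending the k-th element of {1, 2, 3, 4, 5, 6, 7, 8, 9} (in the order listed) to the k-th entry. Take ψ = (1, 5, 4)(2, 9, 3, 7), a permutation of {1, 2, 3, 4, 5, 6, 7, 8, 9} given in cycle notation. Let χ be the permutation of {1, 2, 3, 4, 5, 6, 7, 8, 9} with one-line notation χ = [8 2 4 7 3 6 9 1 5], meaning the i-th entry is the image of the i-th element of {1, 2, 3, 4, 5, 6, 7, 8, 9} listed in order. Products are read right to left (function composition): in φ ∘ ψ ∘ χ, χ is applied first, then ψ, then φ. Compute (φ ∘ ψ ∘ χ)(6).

(φ ∘ ψ ∘ χ)(6) = φ(ψ(χ(6))). χ(6) = 6, then ψ(6) = 6, then φ(6) = 4, so the result is 4.

4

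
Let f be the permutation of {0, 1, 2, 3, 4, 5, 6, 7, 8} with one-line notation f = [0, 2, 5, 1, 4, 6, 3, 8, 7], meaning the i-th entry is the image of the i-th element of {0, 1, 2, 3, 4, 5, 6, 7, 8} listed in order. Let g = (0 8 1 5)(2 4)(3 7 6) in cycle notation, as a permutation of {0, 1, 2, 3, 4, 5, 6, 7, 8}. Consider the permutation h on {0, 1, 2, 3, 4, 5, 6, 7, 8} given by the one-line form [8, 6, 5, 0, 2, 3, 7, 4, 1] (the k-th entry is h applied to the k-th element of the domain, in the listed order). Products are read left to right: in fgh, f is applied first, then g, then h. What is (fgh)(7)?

6

(fgh)(7) = h(g(f(7))). f(7) = 8, then g(8) = 1, then h(1) = 6, so the result is 6.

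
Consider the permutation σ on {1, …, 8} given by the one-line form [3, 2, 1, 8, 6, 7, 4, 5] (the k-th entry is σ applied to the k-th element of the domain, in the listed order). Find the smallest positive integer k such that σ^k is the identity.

The disjoint-cycle form of σ has cycle lengths 5, 2, 1.
The order of σ is the least common multiple of its cycle lengths: lcm(5, 2) = 10.

10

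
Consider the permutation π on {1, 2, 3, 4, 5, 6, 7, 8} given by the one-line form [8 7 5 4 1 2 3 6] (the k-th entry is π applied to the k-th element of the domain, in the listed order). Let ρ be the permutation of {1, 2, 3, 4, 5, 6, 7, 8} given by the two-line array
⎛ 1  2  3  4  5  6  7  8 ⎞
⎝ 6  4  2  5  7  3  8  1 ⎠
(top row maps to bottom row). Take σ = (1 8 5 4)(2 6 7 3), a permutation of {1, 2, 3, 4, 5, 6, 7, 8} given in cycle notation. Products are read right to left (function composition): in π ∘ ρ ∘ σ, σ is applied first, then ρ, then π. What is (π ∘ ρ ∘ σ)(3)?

Apply the permutations in order: σ(3) = 2, then ρ(2) = 4, then π(4) = 4. So (π ∘ ρ ∘ σ)(3) = 4.

4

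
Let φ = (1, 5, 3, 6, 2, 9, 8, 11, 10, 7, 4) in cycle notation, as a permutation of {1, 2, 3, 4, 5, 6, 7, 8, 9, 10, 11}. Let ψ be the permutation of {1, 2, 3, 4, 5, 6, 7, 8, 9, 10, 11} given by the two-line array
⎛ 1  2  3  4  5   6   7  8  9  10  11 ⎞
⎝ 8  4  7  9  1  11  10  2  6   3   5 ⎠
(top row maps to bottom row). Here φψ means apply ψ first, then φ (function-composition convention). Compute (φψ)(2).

1

(φψ)(2) = φ(ψ(2)). ψ(2) = 4, then φ(4) = 1. So (φψ)(2) = 1.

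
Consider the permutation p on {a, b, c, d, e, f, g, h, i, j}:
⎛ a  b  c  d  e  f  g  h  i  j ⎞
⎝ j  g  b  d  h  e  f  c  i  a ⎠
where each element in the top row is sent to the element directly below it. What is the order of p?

Writing p as disjoint cycles, the cycle lengths are 6, 2, 1, 1.
The order is lcm(6, 2) = 6.

6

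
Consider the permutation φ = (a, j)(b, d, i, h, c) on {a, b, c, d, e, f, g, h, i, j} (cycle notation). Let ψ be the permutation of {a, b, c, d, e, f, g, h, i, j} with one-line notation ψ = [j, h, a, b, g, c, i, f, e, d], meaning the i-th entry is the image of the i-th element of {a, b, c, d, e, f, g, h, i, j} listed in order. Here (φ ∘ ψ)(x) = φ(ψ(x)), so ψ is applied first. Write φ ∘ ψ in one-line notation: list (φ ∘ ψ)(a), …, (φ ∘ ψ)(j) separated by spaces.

a c j d g b h f e i

For each element, apply ψ then φ: a → j → a; b → h → c; c → a → j; d → b → d; e → g → g; f → c → b; g → i → h; h → f → f; i → e → e; j → d → i.
So φ ∘ ψ in one-line form is a c j d g b h f e i.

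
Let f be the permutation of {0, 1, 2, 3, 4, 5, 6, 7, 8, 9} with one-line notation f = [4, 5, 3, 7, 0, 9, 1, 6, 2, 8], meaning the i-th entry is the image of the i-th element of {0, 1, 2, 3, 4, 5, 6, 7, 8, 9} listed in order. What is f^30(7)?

Tracing 7 → 6 → … returns to 7 after 8 steps, so 7 lies in an 8-cycle (1, 5, 9, 8, 2, 3, 7, 6).
Since the cycle has length 8, f^30 acts on it the same as f^6 (30 mod 8 = 6).
Advancing 6 steps from 7: 7 → 6 → 1 → 5 → 9 → 8 → 2.

2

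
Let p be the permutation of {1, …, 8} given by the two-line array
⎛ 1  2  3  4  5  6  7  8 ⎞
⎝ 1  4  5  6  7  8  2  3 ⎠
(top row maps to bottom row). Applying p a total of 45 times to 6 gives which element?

5

Tracing 6 → 8 → … returns to 6 after 7 steps, so 6 lies in a 7-cycle (2 4 6 8 3 5 7).
Powers repeat with period 7 on this cycle, and 45 mod 7 = 3, so p^45(6) = p^3(6).
Stepping 3 places around the cycle: 6 → 8 → 3 → 5.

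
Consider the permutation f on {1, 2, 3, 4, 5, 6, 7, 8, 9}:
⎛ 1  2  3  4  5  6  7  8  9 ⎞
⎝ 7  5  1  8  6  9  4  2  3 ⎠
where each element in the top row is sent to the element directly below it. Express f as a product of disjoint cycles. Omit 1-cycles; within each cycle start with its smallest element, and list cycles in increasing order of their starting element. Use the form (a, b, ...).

(1, 7, 4, 8, 2, 5, 6, 9, 3)

From 1: 1 → 7 → 4 → 8 → 2 → 5 → 6 → 9 → 3 → 1, closing the cycle (1, 7, 4, 8, 2, 5, 6, 9, 3).
Repeating from the next unused element and collecting all non-trivial cycles gives (1, 7, 4, 8, 2, 5, 6, 9, 3).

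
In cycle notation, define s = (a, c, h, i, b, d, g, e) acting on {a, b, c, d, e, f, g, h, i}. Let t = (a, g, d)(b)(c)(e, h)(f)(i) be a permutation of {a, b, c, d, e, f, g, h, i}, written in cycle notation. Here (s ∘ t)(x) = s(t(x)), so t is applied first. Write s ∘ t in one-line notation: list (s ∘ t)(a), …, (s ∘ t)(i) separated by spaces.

e d h c i f g a b

Chase each element through t then s: a → g → e; b → b → d; c → c → h; d → a → c; e → h → i; f → f → f; g → d → g; h → e → a; i → i → b.
Collecting the images, s ∘ t = [e d h c i f g a b].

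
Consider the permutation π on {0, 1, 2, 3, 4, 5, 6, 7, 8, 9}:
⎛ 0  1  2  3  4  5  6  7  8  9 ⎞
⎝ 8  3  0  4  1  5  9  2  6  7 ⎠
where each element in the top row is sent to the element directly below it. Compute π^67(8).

Tracing 8 → 6 → … returns to 8 after 6 steps, so 8 lies in a 6-cycle (0, 8, 6, 9, 7, 2).
Since the cycle has length 6, π^67 acts on it the same as π^1 (67 mod 6 = 1).
Advancing 1 step from 8: 8 → 6.

6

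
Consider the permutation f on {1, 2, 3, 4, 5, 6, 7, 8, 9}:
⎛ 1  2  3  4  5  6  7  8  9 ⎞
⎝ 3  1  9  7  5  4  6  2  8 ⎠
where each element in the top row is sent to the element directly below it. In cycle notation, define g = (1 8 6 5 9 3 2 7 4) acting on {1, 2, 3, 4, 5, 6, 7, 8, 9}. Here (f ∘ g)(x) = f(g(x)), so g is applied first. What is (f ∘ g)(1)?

2

First apply g: g(1) = 8, then f(8) = 2. Thus (f ∘ g)(1) = 2.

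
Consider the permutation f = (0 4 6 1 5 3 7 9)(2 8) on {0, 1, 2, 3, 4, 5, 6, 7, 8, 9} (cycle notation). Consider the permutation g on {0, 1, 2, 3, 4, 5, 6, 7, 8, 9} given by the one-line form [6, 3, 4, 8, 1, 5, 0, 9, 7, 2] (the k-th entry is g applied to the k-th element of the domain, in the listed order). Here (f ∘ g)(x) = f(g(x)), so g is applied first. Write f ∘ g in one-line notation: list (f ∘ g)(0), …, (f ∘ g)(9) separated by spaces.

1 7 6 2 5 3 4 0 9 8

(f ∘ g)(x) = f(g(x)). Computing each image: f(g(0)) = f(6) = 1, f(g(1)) = f(3) = 7, f(g(2)) = f(4) = 6, f(g(3)) = f(8) = 2, f(g(4)) = f(1) = 5, f(g(5)) = f(5) = 3, f(g(6)) = f(0) = 4, f(g(7)) = f(9) = 0, f(g(8)) = f(7) = 9, f(g(9)) = f(2) = 8.
Hence f ∘ g = [1 7 6 2 5 3 4 0 9 8].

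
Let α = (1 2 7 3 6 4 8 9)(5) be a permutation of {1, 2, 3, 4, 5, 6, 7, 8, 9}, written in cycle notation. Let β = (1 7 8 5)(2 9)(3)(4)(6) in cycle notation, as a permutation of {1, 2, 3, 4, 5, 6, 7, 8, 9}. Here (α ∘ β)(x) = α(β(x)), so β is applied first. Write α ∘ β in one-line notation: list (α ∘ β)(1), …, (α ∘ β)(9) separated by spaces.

3 1 6 8 2 4 9 5 7

(α ∘ β)(x) = α(β(x)). Computing each image: α(β(1)) = α(7) = 3, α(β(2)) = α(9) = 1, α(β(3)) = α(3) = 6, α(β(4)) = α(4) = 8, α(β(5)) = α(1) = 2, α(β(6)) = α(6) = 4, α(β(7)) = α(8) = 9, α(β(8)) = α(5) = 5, α(β(9)) = α(2) = 7.
Hence α ∘ β = [3 1 6 8 2 4 9 5 7].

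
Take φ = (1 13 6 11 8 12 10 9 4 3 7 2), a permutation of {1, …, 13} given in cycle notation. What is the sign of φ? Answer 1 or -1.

The cycle lengths are 12, 1.
A cycle is odd iff its length is even; φ has 1 even-length cycle, so sgn(φ) = (−1)^1 and φ is odd.

-1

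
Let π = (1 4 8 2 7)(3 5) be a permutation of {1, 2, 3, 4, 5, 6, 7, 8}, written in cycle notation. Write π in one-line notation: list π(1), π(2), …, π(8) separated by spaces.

4 7 5 8 3 6 1 2

Reading each image from the cycles: 1→4, 2→7, 3→5, 4→8, 5→3, 6→6, 7→1, 8→2.
So the one-line form is 4 7 5 8 3 6 1 2.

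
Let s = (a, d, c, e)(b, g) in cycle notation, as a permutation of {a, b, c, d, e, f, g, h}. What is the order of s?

4

The disjoint cycles have lengths 4, 2, 1, 1.
The order of s is the least common multiple of its cycle lengths: lcm(4, 2) = 4.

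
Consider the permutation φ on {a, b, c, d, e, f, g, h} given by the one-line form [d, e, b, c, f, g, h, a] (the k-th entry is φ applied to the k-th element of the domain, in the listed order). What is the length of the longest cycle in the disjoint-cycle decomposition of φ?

8

Decomposing into disjoint cycles gives (a d c b e f g h); the longest has length 8.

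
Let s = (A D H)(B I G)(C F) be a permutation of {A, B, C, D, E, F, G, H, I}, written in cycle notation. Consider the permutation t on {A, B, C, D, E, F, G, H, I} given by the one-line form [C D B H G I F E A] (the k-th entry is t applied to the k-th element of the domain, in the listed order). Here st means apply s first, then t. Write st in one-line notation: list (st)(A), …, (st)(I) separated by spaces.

(st)(x) = t(s(x)). Computing each image: t(s(A)) = t(D) = H, t(s(B)) = t(I) = A, t(s(C)) = t(F) = I, t(s(D)) = t(H) = E, t(s(E)) = t(E) = G, t(s(F)) = t(C) = B, t(s(G)) = t(B) = D, t(s(H)) = t(A) = C, t(s(I)) = t(G) = F.
Hence st = [H A I E G B D C F].

H A I E G B D C F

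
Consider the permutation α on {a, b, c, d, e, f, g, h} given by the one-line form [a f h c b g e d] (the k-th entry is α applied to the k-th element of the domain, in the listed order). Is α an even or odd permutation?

In disjoint-cycle form the cycle lengths are 4, 3, 1.
A cycle is odd iff its length is even; α has 1 even-length cycle, so sgn(α) = (−1)^1 and α is odd.

odd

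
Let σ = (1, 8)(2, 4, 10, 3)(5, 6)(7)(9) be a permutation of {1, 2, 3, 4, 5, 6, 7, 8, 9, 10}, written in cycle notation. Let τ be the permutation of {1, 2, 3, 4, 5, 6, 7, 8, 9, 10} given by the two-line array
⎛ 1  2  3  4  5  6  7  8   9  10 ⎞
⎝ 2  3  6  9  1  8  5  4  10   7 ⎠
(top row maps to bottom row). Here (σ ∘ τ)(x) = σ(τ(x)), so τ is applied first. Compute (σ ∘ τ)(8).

10

First apply τ: τ(8) = 4, then σ(4) = 10. Thus (σ ∘ τ)(8) = 10.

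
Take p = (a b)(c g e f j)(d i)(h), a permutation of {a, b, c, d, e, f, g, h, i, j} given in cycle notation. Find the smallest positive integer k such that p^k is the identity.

10

The disjoint cycles have lengths 5, 2, 2, 1.
The order of p is the least common multiple of its cycle lengths: lcm(5, 2, 2) = 10.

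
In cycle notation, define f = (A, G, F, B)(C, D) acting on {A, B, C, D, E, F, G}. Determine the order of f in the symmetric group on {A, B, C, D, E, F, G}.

4

The disjoint cycles have lengths 4, 2, 1.
The order is lcm(4, 2) = 4.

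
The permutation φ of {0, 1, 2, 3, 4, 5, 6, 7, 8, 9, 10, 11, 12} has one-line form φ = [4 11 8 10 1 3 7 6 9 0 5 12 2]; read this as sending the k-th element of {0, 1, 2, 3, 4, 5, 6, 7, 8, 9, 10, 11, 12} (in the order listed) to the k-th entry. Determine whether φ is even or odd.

In disjoint-cycle form the cycle lengths are 8, 3, 2.
A cycle of length ℓ contributes ℓ−1 transpositions, so φ is a product of 7 + 2 + 1 = 10 transpositions — even.

even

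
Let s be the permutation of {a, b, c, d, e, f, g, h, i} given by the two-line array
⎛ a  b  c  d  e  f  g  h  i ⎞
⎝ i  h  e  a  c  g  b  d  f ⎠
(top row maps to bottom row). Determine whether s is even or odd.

In disjoint-cycle form the cycle lengths are 7, 2.
A cycle of length ℓ contributes ℓ−1 transpositions, so s is a product of 6 + 1 = 7 transpositions — odd.

odd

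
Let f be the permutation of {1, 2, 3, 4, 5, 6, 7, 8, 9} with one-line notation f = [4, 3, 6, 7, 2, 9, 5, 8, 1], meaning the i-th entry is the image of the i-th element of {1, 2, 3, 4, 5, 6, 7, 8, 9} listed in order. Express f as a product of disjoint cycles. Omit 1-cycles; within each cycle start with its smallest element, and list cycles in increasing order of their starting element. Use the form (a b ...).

From 1: 1 → 4 → 7 → 5 → 2 → 3 → 6 → 9 → 1, closing the cycle (1 4 7 5 2 3 6 9).
Continuing from each remaining unvisited element yields (1 4 7 5 2 3 6 9).

(1 4 7 5 2 3 6 9)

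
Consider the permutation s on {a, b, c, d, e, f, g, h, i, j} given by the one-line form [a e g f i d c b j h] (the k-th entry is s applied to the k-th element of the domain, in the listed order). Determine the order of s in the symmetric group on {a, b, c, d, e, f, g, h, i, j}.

Decomposing into disjoint cycles gives cycle lengths 5, 2, 2, 1.
The order of s is the least common multiple of its cycle lengths: lcm(5, 2, 2) = 10.

10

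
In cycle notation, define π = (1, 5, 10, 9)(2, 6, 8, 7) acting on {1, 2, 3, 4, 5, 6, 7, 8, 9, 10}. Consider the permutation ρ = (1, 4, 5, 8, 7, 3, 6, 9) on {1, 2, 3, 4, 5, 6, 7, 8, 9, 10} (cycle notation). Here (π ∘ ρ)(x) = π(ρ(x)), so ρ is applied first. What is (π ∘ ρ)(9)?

5

First apply ρ: ρ(9) = 1, then π(1) = 5. Thus (π ∘ ρ)(9) = 5.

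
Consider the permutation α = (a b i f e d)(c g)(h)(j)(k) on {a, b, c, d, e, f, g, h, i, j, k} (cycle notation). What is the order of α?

6

The disjoint cycles have lengths 6, 2, 1, 1, 1.
Since disjoint cycles commute, ord(α) = lcm(6, 2) = 6.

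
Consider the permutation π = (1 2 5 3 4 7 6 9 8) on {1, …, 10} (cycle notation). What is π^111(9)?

9 lies in the 9-cycle (1 2 5 3 4 7 6 9 8).
Since the cycle has length 9, π^111 acts on it the same as π^3 (111 mod 9 = 3).
Stepping 3 places around the cycle: 9 → 8 → 1 → 2.

2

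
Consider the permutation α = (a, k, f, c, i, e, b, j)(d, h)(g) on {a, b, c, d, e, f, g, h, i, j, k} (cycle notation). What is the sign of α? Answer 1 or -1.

1

The cycle lengths are 8, 2, 1.
A cycle of length ℓ contributes ℓ−1 transpositions, so α is a product of 7 + 1 = 8 transpositions — even.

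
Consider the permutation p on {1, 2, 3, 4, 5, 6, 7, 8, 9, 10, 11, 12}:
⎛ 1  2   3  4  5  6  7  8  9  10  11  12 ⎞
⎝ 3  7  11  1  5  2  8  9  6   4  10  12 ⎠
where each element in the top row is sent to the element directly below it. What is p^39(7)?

2

Tracing 7 → 8 → … returns to 7 after 5 steps, so 7 lies in a 5-cycle (2, 7, 8, 9, 6).
On a 5-cycle, p^5 is the identity, so p^39 = p^4 there (39 ≡ 4 mod 5).
Stepping 4 places around the cycle: 7 → 8 → 9 → 6 → 2.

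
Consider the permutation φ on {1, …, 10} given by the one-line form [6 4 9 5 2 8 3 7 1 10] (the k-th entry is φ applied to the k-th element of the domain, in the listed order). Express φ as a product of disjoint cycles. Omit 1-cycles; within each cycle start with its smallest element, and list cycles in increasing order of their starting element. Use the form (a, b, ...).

(1, 6, 8, 7, 3, 9)(2, 4, 5)

Iterating φ from 1 gives 1 → 6 → 8 → 7 → 3 → 9 → 1; that is the 6-cycle (1, 6, 8, 7, 3, 9).
Continuing from each remaining unvisited element yields (1, 6, 8, 7, 3, 9)(2, 4, 5).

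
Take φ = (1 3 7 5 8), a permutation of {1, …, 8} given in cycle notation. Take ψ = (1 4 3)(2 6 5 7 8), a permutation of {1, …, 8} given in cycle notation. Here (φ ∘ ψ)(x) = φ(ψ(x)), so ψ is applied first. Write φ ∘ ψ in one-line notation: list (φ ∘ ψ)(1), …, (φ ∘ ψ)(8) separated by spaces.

4 6 3 7 5 8 1 2

For each element, apply ψ then φ: 1 → 4 → 4; 2 → 6 → 6; 3 → 1 → 3; 4 → 3 → 7; 5 → 7 → 5; 6 → 5 → 8; 7 → 8 → 1; 8 → 2 → 2.
So φ ∘ ψ in one-line form is 4 6 3 7 5 8 1 2.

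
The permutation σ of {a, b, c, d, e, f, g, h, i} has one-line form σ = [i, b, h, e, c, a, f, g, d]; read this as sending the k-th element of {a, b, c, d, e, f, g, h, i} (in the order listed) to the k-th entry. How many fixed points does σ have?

The fixed points (elements with σ(x) = x) are {b}, so there is 1.

1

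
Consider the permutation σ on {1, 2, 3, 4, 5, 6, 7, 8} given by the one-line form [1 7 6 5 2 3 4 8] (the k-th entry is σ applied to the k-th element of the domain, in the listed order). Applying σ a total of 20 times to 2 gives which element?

2

Tracing 2 → 7 → … returns to 2 after 4 steps, so 2 lies in a 4-cycle (2 7 4 5).
On a 4-cycle, σ^4 is the identity, so σ^20 = σ^0 there (20 ≡ 0 mod 4).
So σ^20(2) = 2.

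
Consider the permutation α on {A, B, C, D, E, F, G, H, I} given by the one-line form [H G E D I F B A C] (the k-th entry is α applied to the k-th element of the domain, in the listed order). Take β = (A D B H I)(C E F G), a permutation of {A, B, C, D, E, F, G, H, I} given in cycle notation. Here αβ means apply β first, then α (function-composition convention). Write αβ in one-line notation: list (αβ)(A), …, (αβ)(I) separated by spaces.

Chase each element through β then α: A → D → D; B → H → A; C → E → I; D → B → G; E → F → F; F → G → B; G → C → E; H → I → C; I → A → H.
Collecting the images, αβ = [D A I G F B E C H].

D A I G F B E C H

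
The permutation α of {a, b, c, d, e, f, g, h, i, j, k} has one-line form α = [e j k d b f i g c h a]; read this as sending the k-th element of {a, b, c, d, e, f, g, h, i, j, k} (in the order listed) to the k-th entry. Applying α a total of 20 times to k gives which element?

Tracing k → a → … returns to k after 9 steps, so k lies in a 9-cycle (a, e, b, j, h, g, i, c, k).
Since the cycle has length 9, α^20 acts on it the same as α^2 (20 mod 9 = 2).
Stepping 2 places around the cycle: k → a → e.

e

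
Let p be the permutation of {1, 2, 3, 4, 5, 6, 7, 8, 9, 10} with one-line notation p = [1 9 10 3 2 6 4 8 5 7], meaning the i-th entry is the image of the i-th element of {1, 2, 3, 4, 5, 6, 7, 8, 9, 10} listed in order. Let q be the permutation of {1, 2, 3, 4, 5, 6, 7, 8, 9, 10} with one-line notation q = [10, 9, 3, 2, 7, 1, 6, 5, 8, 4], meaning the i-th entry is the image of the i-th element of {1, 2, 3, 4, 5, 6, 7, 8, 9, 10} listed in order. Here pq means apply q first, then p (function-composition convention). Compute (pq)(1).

q(1) = 10, then p(10) = 7; composing gives (pq)(1) = 7.

7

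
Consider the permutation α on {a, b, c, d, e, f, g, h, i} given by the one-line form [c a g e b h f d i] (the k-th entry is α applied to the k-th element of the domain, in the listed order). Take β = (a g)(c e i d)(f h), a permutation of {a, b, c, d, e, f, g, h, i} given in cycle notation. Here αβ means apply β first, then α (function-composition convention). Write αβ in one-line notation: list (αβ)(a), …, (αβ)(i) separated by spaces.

f a b g i d c h e

(αβ)(x) = α(β(x)). Computing each image: α(β(a)) = α(g) = f, α(β(b)) = α(b) = a, α(β(c)) = α(e) = b, α(β(d)) = α(c) = g, α(β(e)) = α(i) = i, α(β(f)) = α(h) = d, α(β(g)) = α(a) = c, α(β(h)) = α(f) = h, α(β(i)) = α(d) = e.
Hence αβ = [f a b g i d c h e].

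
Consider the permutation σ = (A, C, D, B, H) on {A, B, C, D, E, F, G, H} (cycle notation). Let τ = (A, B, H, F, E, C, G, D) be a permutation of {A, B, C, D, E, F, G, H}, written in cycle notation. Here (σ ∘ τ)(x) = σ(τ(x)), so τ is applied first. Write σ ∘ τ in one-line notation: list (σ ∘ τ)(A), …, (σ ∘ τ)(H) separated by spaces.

Chase each element through τ then σ: A → B → H; B → H → A; C → G → G; D → A → C; E → C → D; F → E → E; G → D → B; H → F → F.
Collecting the images, σ ∘ τ = [H A G C D E B F].

H A G C D E B F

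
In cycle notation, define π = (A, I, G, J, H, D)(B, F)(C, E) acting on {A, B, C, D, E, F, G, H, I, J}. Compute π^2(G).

H

G lies in the 6-cycle (A, I, G, J, H, D).
Stepping 2 places around the cycle: G → J → H.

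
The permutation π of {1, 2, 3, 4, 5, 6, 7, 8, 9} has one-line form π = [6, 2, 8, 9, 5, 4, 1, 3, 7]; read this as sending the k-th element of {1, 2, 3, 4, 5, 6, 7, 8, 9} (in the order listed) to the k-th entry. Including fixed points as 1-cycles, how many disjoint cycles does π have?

The cycle decomposition is (1 6 4 9 7)(2)(3 8)(5), which has 4 cycles (counting 1-cycles).

4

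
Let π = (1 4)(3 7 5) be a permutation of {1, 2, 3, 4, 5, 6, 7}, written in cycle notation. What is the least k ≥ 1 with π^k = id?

The disjoint cycles have lengths 3, 2, 1, 1.
The order of π is the least common multiple of its cycle lengths: lcm(3, 2) = 6.

6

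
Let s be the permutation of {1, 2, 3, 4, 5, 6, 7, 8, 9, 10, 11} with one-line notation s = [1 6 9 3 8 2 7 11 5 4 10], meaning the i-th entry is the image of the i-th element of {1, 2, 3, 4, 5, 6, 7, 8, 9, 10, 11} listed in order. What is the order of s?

Writing s as disjoint cycles, the cycle lengths are 7, 2, 1, 1.
The order is lcm(7, 2) = 14.

14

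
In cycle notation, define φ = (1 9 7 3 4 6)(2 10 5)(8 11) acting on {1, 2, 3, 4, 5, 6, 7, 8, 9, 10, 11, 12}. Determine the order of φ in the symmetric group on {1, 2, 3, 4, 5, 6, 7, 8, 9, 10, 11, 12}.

6

The disjoint cycles have lengths 6, 3, 2, 1.
The order is lcm(6, 3, 2) = 6.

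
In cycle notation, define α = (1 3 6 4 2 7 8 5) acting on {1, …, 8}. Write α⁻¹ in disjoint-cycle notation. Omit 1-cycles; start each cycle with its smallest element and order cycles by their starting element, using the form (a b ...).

(1 5 8 7 2 4 6 3)

Inverting a permutation written in cycle notation just reverses the order within every cycle.
Reversing each cycle of α and rotating so the smallest element leads gives (1 5 8 7 2 4 6 3).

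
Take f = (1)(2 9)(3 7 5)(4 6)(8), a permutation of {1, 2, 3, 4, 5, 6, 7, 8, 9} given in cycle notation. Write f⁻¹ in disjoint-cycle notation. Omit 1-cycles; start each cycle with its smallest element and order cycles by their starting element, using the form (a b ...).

(2 9)(3 5 7)(4 6)

If f sends a → b within a cycle, f⁻¹ sends b → a; equivalently, reverse each cycle.
After reversing and putting each cycle's least element first, f⁻¹ = (2 9)(3 5 7)(4 6).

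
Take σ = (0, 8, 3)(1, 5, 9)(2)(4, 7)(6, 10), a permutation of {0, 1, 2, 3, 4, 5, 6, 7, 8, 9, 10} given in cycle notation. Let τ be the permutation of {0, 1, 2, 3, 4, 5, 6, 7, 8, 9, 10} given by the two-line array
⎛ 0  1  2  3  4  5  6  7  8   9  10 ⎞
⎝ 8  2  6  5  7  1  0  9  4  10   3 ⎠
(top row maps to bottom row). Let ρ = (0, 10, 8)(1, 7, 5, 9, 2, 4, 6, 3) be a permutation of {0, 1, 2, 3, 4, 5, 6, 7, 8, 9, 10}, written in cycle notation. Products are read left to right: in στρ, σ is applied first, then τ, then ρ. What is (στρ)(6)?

Apply the permutations in order: σ(6) = 10, then τ(10) = 3, then ρ(3) = 1. So (στρ)(6) = 1.

1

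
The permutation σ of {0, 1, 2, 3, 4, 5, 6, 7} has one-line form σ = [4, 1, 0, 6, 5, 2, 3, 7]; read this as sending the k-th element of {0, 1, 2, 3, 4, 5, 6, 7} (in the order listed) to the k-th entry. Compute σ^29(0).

4

Tracing 0 → 4 → … returns to 0 after 4 steps, so 0 lies in a 4-cycle (0 4 5 2).
Powers repeat with period 4 on this cycle, and 29 mod 4 = 1, so σ^29(0) = σ^1(0).
Advancing 1 step from 0: 0 → 4.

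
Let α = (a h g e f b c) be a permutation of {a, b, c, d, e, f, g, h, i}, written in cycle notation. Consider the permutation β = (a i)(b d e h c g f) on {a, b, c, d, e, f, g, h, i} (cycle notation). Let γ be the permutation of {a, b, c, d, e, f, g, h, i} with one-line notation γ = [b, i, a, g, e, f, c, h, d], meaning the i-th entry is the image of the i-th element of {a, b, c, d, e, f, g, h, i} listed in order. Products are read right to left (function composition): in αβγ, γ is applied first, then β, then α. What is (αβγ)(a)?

Apply the permutations in order: γ(a) = b, then β(b) = d, then α(d) = d. So (αβγ)(a) = d.

d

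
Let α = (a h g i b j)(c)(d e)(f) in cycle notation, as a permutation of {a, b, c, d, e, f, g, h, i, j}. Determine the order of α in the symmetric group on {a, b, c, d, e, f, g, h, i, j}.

6

The cycle type of α is (6, 2, 1, 1).
The order of α is the least common multiple of its cycle lengths: lcm(6, 2) = 6.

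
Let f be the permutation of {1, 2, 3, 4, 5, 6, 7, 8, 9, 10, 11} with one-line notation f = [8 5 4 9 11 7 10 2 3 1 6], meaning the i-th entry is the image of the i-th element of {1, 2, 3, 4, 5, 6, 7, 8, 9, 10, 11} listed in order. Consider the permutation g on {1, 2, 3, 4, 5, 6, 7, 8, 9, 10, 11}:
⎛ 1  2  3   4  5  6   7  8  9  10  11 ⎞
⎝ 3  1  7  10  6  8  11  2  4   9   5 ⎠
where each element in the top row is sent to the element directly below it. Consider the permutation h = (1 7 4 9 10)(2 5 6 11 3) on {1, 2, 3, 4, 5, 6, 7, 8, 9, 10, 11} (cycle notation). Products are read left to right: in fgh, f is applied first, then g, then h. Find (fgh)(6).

Chase 6: f(6) = 7; g(7) = 11; h(11) = 3. Hence (fgh)(6) = 3.

3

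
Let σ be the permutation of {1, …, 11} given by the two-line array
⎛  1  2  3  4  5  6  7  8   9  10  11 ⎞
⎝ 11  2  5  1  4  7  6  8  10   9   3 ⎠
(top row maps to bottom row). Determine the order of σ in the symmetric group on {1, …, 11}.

10

The disjoint-cycle form of σ has cycle lengths 5, 2, 2, 1, 1.
Since disjoint cycles commute, ord(σ) = lcm(5, 2, 2) = 10.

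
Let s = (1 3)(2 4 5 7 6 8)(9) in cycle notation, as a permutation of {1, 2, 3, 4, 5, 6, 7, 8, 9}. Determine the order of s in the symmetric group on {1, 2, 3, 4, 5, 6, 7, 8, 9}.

The cycle type of s is (6, 2, 1).
The order of s is the least common multiple of its cycle lengths: lcm(6, 2) = 6.

6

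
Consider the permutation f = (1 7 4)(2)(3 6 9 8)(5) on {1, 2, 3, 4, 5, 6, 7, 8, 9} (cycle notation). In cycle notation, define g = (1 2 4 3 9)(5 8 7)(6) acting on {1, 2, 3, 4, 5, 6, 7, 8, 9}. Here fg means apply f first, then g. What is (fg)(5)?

f(5) = 5, then g(5) = 8; composing gives (fg)(5) = 8.

8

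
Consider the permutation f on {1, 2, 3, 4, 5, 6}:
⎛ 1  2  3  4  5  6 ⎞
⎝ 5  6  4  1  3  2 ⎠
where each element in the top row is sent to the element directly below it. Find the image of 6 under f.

The entry below 6 in the array is 2, so f(6) = 2.

2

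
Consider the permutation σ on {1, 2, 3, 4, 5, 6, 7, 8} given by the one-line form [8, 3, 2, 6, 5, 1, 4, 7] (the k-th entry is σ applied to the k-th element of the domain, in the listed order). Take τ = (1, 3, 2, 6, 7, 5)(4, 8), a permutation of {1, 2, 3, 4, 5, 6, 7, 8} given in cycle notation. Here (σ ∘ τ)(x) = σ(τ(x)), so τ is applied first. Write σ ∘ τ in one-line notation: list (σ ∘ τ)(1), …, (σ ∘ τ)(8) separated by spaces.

Chase each element through τ then σ: 1 → 3 → 2; 2 → 6 → 1; 3 → 2 → 3; 4 → 8 → 7; 5 → 1 → 8; 6 → 7 → 4; 7 → 5 → 5; 8 → 4 → 6.
Collecting the images, σ ∘ τ = [2 1 3 7 8 4 5 6].

2 1 3 7 8 4 5 6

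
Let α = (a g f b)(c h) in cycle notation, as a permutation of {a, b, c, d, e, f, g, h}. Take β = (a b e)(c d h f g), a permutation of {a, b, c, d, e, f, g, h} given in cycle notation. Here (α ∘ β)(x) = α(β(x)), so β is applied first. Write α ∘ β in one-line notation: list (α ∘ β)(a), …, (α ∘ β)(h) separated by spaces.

a e d c g f h b

(α ∘ β)(x) = α(β(x)). Computing each image: α(β(a)) = α(b) = a, α(β(b)) = α(e) = e, α(β(c)) = α(d) = d, α(β(d)) = α(h) = c, α(β(e)) = α(a) = g, α(β(f)) = α(g) = f, α(β(g)) = α(c) = h, α(β(h)) = α(f) = b.
Hence α ∘ β = [a e d c g f h b].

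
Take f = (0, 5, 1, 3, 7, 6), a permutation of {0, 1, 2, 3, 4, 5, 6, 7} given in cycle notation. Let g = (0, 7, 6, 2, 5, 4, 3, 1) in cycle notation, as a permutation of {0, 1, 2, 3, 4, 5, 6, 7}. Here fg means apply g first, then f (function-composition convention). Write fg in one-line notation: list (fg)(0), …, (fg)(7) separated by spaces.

6 5 1 3 7 4 2 0

(fg)(x) = f(g(x)). Computing each image: f(g(0)) = f(7) = 6, f(g(1)) = f(0) = 5, f(g(2)) = f(5) = 1, f(g(3)) = f(1) = 3, f(g(4)) = f(3) = 7, f(g(5)) = f(4) = 4, f(g(6)) = f(2) = 2, f(g(7)) = f(6) = 0.
Hence fg = [6 5 1 3 7 4 2 0].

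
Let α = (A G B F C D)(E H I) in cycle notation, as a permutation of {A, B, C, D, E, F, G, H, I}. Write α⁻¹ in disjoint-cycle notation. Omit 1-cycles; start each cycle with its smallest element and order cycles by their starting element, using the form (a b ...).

(A D C F B G)(E I H)

If α sends a → b within a cycle, α⁻¹ sends b → a; equivalently, reverse each cycle.
After reversing and putting each cycle's least element first, α⁻¹ = (A D C F B G)(E I H).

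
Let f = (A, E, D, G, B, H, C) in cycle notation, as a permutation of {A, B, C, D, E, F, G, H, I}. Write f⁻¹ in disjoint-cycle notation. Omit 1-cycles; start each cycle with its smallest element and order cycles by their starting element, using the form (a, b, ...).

If f sends a → b within a cycle, f⁻¹ sends b → a; equivalently, reverse each cycle.
Reversing each cycle of f and rotating so the smallest element leads gives (A, C, H, B, G, D, E).

(A, C, H, B, G, D, E)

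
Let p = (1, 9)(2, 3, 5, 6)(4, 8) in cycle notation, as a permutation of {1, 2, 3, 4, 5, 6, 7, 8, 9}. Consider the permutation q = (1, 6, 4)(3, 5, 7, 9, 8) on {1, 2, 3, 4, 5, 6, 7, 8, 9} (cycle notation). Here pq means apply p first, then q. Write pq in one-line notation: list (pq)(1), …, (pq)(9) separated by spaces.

Chase each element through p then q: 1 → 9 → 8; 2 → 3 → 5; 3 → 5 → 7; 4 → 8 → 3; 5 → 6 → 4; 6 → 2 → 2; 7 → 7 → 9; 8 → 4 → 1; 9 → 1 → 6.
So pq in one-line form is 8 5 7 3 4 2 9 1 6.

8 5 7 3 4 2 9 1 6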